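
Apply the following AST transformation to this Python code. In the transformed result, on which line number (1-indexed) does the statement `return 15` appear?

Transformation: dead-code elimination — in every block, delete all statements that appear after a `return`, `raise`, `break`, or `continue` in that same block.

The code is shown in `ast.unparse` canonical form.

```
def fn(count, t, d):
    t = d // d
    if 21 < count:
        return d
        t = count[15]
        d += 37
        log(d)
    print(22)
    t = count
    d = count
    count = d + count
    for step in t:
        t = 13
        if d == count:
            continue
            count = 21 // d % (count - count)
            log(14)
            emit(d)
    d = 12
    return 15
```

Transformed code:
def fn(count, t, d):
    t = d // d
    if 21 < count:
        return d
    print(22)
    t = count
    d = count
    count = d + count
    for step in t:
        t = 13
        if d == count:
            continue
    d = 12
    return 15

14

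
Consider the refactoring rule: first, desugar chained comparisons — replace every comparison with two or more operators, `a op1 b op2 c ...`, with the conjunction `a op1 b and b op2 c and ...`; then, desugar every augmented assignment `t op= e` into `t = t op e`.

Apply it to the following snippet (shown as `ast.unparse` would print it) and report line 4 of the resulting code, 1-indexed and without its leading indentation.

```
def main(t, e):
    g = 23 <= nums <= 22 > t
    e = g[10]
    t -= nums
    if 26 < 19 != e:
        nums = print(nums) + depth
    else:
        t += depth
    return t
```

Transformed code:
def main(t, e):
    g = 23 <= nums and nums <= 22 and (22 > t)
    e = g[10]
    t = t - nums
    if 26 < 19 and 19 != e:
        nums = print(nums) + depth
    else:
        t = t + depth
    return t

t = t - nums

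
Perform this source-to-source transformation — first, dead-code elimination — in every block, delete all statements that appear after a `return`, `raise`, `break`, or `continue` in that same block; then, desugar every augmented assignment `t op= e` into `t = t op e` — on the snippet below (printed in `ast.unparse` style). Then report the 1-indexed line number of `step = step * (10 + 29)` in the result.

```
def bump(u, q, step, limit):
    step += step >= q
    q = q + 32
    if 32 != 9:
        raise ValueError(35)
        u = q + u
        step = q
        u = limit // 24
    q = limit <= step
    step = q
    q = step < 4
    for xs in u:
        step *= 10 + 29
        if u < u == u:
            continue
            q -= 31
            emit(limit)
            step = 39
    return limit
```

10

Transformed code:
def bump(u, q, step, limit):
    step = step + (step >= q)
    q = q + 32
    if 32 != 9:
        raise ValueError(35)
    q = limit <= step
    step = q
    q = step < 4
    for xs in u:
        step = step * (10 + 29)
        if u < u == u:
            continue
    return limit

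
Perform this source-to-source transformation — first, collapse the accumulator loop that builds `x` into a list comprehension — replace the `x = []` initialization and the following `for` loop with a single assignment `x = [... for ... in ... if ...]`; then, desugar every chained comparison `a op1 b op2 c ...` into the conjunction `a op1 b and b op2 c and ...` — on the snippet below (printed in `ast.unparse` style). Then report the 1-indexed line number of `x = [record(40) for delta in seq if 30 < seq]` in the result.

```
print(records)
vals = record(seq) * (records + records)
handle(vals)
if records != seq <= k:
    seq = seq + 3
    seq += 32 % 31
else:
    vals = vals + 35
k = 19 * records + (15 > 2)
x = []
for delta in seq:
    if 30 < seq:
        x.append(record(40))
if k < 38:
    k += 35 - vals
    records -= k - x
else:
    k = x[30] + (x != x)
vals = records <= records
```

10

Transformed code:
print(records)
vals = record(seq) * (records + records)
handle(vals)
if records != seq and seq <= k:
    seq = seq + 3
    seq += 32 % 31
else:
    vals = vals + 35
k = 19 * records + (15 > 2)
x = [record(40) for delta in seq if 30 < seq]
if k < 38:
    k += 35 - vals
    records -= k - x
else:
    k = x[30] + (x != x)
vals = records <= records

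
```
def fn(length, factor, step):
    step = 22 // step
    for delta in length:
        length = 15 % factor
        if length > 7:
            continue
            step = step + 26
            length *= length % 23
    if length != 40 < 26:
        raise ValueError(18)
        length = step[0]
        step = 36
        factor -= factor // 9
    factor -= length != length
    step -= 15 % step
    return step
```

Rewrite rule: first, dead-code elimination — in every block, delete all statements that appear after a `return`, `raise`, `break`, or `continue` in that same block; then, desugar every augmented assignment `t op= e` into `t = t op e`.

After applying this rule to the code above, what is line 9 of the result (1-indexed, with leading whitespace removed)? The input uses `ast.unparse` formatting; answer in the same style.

factor = factor - (length != length)

Transformed code:
def fn(length, factor, step):
    step = 22 // step
    for delta in length:
        length = 15 % factor
        if length > 7:
            continue
    if length != 40 < 26:
        raise ValueError(18)
    factor = factor - (length != length)
    step = step - 15 % step
    return step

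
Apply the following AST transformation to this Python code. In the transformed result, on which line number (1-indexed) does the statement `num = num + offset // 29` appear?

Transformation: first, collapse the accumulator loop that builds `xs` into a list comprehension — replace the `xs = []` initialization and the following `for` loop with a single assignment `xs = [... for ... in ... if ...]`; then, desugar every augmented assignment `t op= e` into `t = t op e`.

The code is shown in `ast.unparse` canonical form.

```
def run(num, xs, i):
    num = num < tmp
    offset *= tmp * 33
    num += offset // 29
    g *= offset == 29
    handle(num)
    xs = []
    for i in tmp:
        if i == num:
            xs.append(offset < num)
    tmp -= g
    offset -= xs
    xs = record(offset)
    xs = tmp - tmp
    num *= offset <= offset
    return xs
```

Transformed code:
def run(num, xs, i):
    num = num < tmp
    offset = offset * (tmp * 33)
    num = num + offset // 29
    g = g * (offset == 29)
    handle(num)
    xs = [offset < num for i in tmp if i == num]
    tmp = tmp - g
    offset = offset - xs
    xs = record(offset)
    xs = tmp - tmp
    num = num * (offset <= offset)
    return xs

4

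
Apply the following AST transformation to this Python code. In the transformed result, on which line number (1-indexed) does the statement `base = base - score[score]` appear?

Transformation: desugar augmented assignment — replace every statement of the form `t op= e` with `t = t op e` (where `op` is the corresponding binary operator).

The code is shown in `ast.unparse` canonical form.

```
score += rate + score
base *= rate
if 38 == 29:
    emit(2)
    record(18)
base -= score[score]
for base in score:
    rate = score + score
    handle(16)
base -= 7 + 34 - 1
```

Transformed code:
score = score + (rate + score)
base = base * rate
if 38 == 29:
    emit(2)
    record(18)
base = base - score[score]
for base in score:
    rate = score + score
    handle(16)
base = base - (7 + 34 - 1)

6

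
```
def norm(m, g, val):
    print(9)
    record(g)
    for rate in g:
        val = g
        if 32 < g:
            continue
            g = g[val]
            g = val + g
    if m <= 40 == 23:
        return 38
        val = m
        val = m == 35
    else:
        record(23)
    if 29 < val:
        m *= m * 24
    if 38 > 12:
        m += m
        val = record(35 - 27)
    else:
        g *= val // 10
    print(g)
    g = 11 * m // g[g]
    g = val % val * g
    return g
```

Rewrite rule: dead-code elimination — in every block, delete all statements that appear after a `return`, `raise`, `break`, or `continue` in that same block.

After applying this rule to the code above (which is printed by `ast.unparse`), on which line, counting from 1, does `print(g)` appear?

Transformed code:
def norm(m, g, val):
    print(9)
    record(g)
    for rate in g:
        val = g
        if 32 < g:
            continue
    if m <= 40 == 23:
        return 38
    else:
        record(23)
    if 29 < val:
        m *= m * 24
    if 38 > 12:
        m += m
        val = record(35 - 27)
    else:
        g *= val // 10
    print(g)
    g = 11 * m // g[g]
    g = val % val * g
    return g

19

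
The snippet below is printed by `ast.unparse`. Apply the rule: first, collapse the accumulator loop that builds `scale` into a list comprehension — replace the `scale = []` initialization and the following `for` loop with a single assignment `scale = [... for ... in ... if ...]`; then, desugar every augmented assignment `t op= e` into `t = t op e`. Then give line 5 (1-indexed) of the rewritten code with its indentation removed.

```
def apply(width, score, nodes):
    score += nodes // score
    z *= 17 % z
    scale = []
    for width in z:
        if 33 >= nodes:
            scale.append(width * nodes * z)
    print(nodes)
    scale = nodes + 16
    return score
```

Transformed code:
def apply(width, score, nodes):
    score = score + nodes // score
    z = z * (17 % z)
    scale = [width * nodes * z for width in z if 33 >= nodes]
    print(nodes)
    scale = nodes + 16
    return score

print(nodes)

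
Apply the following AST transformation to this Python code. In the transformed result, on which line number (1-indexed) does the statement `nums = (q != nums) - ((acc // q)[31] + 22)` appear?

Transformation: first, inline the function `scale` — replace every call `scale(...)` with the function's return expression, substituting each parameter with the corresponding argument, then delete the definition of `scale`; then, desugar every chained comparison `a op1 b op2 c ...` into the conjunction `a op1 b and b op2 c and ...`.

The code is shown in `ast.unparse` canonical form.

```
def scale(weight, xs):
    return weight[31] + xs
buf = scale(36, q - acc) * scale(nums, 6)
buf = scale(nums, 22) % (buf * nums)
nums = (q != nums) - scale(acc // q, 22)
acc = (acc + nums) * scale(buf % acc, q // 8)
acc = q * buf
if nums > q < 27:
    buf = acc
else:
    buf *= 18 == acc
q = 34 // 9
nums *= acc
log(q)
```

3

Transformed code:
buf = (36[31] + (q - acc)) * (nums[31] + 6)
buf = (nums[31] + 22) % (buf * nums)
nums = (q != nums) - ((acc // q)[31] + 22)
acc = (acc + nums) * ((buf % acc)[31] + q // 8)
acc = q * buf
if nums > q and q < 27:
    buf = acc
else:
    buf *= 18 == acc
q = 34 // 9
nums *= acc
log(q)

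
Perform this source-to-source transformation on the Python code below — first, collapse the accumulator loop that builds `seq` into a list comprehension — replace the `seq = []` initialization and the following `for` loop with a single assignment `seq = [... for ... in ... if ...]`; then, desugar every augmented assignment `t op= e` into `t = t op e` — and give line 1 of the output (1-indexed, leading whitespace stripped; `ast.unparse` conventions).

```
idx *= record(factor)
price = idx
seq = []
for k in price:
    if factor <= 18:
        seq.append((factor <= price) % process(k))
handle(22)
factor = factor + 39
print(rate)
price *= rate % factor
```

Transformed code:
idx = idx * record(factor)
price = idx
seq = [(factor <= price) % process(k) for k in price if factor <= 18]
handle(22)
factor = factor + 39
print(rate)
price = price * (rate % factor)

idx = idx * record(factor)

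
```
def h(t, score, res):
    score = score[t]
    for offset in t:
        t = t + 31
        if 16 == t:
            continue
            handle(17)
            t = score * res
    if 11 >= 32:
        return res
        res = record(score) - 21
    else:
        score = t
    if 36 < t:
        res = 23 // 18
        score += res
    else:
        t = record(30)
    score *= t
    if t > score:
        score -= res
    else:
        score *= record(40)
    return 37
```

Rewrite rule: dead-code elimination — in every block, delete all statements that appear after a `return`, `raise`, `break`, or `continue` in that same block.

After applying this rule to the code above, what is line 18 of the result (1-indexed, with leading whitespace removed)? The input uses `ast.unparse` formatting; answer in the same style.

Transformed code:
def h(t, score, res):
    score = score[t]
    for offset in t:
        t = t + 31
        if 16 == t:
            continue
    if 11 >= 32:
        return res
    else:
        score = t
    if 36 < t:
        res = 23 // 18
        score += res
    else:
        t = record(30)
    score *= t
    if t > score:
        score -= res
    else:
        score *= record(40)
    return 37

score -= res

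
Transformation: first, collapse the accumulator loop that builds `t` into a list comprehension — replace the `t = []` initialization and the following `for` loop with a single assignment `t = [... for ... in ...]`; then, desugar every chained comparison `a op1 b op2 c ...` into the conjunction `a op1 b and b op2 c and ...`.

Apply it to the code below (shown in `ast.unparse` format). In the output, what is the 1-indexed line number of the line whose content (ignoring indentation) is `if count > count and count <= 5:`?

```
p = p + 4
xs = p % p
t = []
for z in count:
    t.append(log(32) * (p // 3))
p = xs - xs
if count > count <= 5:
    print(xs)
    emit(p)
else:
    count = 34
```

5

Transformed code:
p = p + 4
xs = p % p
t = [log(32) * (p // 3) for z in count]
p = xs - xs
if count > count and count <= 5:
    print(xs)
    emit(p)
else:
    count = 34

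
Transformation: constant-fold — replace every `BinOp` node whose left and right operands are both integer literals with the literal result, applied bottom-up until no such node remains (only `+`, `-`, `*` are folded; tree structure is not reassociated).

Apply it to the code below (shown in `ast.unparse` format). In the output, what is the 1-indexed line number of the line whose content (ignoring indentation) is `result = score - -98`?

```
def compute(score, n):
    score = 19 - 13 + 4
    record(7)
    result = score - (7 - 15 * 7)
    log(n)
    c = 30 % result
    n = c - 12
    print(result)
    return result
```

Transformed code:
def compute(score, n):
    score = 10
    record(7)
    result = score - -98
    log(n)
    c = 30 % result
    n = c - 12
    print(result)
    return result

4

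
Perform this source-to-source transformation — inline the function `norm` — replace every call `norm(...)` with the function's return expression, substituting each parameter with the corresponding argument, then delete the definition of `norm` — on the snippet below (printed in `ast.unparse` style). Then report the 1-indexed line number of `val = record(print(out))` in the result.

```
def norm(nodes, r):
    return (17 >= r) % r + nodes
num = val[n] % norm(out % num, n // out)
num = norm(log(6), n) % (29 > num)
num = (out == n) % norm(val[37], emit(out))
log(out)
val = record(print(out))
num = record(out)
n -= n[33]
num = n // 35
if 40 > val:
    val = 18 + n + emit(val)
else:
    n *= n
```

Transformed code:
num = val[n] % ((17 >= n // out) % (n // out) + out % num)
num = ((17 >= n) % n + log(6)) % (29 > num)
num = (out == n) % ((17 >= emit(out)) % emit(out) + val[37])
log(out)
val = record(print(out))
num = record(out)
n -= n[33]
num = n // 35
if 40 > val:
    val = 18 + n + emit(val)
else:
    n *= n

5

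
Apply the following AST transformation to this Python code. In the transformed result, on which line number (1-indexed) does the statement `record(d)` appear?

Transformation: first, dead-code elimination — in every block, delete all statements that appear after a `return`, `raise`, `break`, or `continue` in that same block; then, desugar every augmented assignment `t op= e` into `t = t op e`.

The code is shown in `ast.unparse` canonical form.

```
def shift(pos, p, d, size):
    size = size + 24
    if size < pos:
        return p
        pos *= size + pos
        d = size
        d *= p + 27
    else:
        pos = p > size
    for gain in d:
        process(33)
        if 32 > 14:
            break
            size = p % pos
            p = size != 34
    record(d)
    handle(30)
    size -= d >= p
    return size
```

Transformed code:
def shift(pos, p, d, size):
    size = size + 24
    if size < pos:
        return p
    else:
        pos = p > size
    for gain in d:
        process(33)
        if 32 > 14:
            break
    record(d)
    handle(30)
    size = size - (d >= p)
    return size

11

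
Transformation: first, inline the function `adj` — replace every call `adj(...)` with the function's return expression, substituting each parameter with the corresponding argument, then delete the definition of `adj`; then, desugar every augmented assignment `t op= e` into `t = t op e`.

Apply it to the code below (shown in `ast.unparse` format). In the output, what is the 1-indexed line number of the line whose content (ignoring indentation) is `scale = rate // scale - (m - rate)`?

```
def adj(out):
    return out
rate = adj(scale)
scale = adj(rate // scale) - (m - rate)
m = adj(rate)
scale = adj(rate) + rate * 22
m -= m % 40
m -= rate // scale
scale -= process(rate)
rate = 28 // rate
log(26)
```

Transformed code:
rate = scale
scale = rate // scale - (m - rate)
m = rate
scale = rate + rate * 22
m = m - m % 40
m = m - rate // scale
scale = scale - process(rate)
rate = 28 // rate
log(26)

2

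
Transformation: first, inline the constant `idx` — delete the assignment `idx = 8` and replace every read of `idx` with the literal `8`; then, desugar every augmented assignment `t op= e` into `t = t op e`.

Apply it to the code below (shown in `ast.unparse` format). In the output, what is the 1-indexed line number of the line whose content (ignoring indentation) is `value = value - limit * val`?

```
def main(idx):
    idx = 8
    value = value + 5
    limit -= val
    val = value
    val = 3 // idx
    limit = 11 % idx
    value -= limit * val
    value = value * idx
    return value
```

7

Transformed code:
def main(idx):
    value = value + 5
    limit = limit - val
    val = value
    val = 3 // 8
    limit = 11 % 8
    value = value - limit * val
    value = value * 8
    return value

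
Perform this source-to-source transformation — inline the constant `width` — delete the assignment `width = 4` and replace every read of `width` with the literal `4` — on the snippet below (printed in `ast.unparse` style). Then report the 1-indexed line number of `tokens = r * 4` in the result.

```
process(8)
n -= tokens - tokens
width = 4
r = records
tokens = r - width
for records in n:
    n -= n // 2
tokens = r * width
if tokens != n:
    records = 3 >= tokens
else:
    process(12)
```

Transformed code:
process(8)
n -= tokens - tokens
r = records
tokens = r - 4
for records in n:
    n -= n // 2
tokens = r * 4
if tokens != n:
    records = 3 >= tokens
else:
    process(12)

7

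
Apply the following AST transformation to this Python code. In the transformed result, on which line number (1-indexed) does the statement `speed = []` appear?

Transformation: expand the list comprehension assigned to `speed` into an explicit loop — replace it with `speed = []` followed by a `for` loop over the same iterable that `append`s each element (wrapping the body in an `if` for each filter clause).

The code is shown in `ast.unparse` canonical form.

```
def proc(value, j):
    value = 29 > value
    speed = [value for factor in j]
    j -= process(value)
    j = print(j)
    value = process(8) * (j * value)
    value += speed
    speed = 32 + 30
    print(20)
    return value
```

3

Transformed code:
def proc(value, j):
    value = 29 > value
    speed = []
    for factor in j:
        speed.append(value)
    j -= process(value)
    j = print(j)
    value = process(8) * (j * value)
    value += speed
    speed = 32 + 30
    print(20)
    return value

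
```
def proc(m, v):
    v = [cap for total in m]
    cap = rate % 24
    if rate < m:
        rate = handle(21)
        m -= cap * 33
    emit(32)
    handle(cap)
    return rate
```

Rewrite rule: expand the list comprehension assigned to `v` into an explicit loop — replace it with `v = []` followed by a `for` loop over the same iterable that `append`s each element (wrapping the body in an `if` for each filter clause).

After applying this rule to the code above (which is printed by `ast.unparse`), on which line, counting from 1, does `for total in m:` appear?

3

Transformed code:
def proc(m, v):
    v = []
    for total in m:
        v.append(cap)
    cap = rate % 24
    if rate < m:
        rate = handle(21)
        m -= cap * 33
    emit(32)
    handle(cap)
    return rate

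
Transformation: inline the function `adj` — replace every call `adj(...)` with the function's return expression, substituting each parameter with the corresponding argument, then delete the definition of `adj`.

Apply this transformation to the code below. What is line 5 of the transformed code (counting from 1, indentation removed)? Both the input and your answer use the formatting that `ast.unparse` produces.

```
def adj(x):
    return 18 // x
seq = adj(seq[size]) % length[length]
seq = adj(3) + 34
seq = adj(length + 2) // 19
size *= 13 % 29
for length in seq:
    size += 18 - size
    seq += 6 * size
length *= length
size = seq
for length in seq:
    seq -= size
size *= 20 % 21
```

Transformed code:
seq = 18 // seq[size] % length[length]
seq = 18 // 3 + 34
seq = 18 // (length + 2) // 19
size *= 13 % 29
for length in seq:
    size += 18 - size
    seq += 6 * size
length *= length
size = seq
for length in seq:
    seq -= size
size *= 20 % 21

for length in seq:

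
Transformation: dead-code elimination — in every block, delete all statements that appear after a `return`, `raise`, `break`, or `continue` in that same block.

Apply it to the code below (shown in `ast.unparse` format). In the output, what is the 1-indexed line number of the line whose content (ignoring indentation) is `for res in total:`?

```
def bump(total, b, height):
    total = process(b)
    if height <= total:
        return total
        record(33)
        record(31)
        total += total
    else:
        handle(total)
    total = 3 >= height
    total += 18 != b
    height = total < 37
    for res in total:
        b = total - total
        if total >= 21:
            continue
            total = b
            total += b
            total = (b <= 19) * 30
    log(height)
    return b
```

10

Transformed code:
def bump(total, b, height):
    total = process(b)
    if height <= total:
        return total
    else:
        handle(total)
    total = 3 >= height
    total += 18 != b
    height = total < 37
    for res in total:
        b = total - total
        if total >= 21:
            continue
    log(height)
    return b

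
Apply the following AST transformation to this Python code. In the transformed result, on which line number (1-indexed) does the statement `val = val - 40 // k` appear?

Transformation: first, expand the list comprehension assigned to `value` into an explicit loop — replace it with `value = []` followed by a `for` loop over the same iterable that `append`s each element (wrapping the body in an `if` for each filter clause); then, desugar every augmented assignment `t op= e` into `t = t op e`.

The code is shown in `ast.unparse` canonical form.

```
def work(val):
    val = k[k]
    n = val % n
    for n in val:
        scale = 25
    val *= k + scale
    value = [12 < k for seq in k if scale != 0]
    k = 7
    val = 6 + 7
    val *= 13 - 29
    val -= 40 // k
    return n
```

Transformed code:
def work(val):
    val = k[k]
    n = val % n
    for n in val:
        scale = 25
    val = val * (k + scale)
    value = []
    for seq in k:
        if scale != 0:
            value.append(12 < k)
    k = 7
    val = 6 + 7
    val = val * (13 - 29)
    val = val - 40 // k
    return n

14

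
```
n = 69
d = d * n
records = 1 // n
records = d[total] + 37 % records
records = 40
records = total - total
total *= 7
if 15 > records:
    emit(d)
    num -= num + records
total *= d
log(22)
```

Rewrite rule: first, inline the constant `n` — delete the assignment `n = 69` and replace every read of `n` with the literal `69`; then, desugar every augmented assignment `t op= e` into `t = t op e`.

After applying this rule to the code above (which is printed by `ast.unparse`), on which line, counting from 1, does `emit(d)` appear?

Transformed code:
d = d * 69
records = 1 // 69
records = d[total] + 37 % records
records = 40
records = total - total
total = total * 7
if 15 > records:
    emit(d)
    num = num - (num + records)
total = total * d
log(22)

8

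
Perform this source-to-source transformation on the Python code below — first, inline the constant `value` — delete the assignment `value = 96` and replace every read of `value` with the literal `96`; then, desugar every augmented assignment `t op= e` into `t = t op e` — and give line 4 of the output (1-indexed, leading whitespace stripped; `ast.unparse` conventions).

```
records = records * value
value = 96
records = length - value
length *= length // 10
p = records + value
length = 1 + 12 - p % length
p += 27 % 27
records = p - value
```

Transformed code:
records = records * 96
records = length - 96
length = length * (length // 10)
p = records + 96
length = 1 + 12 - p % length
p = p + 27 % 27
records = p - 96

p = records + 96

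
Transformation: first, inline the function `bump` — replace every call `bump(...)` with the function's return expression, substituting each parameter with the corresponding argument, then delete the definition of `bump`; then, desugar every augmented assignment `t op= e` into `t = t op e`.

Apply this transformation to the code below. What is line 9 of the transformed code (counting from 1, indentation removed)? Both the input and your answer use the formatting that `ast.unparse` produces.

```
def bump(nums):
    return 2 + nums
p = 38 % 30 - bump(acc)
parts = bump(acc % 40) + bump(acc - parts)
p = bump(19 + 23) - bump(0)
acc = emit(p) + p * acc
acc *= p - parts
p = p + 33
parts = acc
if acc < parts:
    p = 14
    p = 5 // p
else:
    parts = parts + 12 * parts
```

p = 14

Transformed code:
p = 38 % 30 - (2 + acc)
parts = 2 + acc % 40 + (2 + (acc - parts))
p = 2 + (19 + 23) - (2 + 0)
acc = emit(p) + p * acc
acc = acc * (p - parts)
p = p + 33
parts = acc
if acc < parts:
    p = 14
    p = 5 // p
else:
    parts = parts + 12 * parts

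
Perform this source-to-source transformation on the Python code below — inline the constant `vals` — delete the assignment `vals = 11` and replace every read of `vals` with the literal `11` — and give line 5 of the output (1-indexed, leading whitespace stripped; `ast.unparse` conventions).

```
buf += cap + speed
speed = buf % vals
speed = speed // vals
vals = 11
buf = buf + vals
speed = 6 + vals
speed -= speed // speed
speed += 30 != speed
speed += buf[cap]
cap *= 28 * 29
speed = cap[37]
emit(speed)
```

speed = 6 + 11

Transformed code:
buf += cap + speed
speed = buf % 11
speed = speed // 11
buf = buf + 11
speed = 6 + 11
speed -= speed // speed
speed += 30 != speed
speed += buf[cap]
cap *= 28 * 29
speed = cap[37]
emit(speed)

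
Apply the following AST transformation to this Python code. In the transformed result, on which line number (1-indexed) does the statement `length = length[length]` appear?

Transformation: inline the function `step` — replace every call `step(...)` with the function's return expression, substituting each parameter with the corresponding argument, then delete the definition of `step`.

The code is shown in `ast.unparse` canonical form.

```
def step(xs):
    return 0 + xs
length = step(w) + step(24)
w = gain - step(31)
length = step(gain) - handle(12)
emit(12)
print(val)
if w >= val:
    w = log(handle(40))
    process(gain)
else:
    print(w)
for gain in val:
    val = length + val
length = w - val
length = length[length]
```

14

Transformed code:
length = 0 + w + (0 + 24)
w = gain - (0 + 31)
length = 0 + gain - handle(12)
emit(12)
print(val)
if w >= val:
    w = log(handle(40))
    process(gain)
else:
    print(w)
for gain in val:
    val = length + val
length = w - val
length = length[length]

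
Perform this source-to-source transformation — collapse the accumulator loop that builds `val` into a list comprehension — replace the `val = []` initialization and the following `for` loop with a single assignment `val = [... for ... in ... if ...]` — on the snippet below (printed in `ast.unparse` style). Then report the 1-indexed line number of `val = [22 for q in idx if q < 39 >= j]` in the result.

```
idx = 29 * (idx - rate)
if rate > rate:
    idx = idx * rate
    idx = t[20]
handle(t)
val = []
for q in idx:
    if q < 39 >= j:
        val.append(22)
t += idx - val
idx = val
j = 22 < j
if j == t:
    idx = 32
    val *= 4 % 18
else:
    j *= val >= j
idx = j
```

Transformed code:
idx = 29 * (idx - rate)
if rate > rate:
    idx = idx * rate
    idx = t[20]
handle(t)
val = [22 for q in idx if q < 39 >= j]
t += idx - val
idx = val
j = 22 < j
if j == t:
    idx = 32
    val *= 4 % 18
else:
    j *= val >= j
idx = j

6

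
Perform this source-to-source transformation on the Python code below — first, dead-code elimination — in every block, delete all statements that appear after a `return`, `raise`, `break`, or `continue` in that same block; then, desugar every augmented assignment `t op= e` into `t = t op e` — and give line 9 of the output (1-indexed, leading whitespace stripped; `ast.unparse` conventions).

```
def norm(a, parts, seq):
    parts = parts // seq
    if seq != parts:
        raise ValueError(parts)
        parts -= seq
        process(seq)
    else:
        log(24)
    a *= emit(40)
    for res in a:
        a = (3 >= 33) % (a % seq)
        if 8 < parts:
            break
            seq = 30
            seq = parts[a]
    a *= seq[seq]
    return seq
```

a = (3 >= 33) % (a % seq)

Transformed code:
def norm(a, parts, seq):
    parts = parts // seq
    if seq != parts:
        raise ValueError(parts)
    else:
        log(24)
    a = a * emit(40)
    for res in a:
        a = (3 >= 33) % (a % seq)
        if 8 < parts:
            break
    a = a * seq[seq]
    return seq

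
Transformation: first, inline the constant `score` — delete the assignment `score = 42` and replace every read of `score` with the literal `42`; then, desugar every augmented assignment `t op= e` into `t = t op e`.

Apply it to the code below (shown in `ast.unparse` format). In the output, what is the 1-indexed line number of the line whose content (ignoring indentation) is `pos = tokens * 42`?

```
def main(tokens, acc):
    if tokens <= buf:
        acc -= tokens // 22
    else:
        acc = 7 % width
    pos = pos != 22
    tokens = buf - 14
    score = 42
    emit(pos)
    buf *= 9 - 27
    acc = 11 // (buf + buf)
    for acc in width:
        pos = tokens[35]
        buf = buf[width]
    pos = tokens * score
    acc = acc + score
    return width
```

Transformed code:
def main(tokens, acc):
    if tokens <= buf:
        acc = acc - tokens // 22
    else:
        acc = 7 % width
    pos = pos != 22
    tokens = buf - 14
    emit(pos)
    buf = buf * (9 - 27)
    acc = 11 // (buf + buf)
    for acc in width:
        pos = tokens[35]
        buf = buf[width]
    pos = tokens * 42
    acc = acc + 42
    return width

14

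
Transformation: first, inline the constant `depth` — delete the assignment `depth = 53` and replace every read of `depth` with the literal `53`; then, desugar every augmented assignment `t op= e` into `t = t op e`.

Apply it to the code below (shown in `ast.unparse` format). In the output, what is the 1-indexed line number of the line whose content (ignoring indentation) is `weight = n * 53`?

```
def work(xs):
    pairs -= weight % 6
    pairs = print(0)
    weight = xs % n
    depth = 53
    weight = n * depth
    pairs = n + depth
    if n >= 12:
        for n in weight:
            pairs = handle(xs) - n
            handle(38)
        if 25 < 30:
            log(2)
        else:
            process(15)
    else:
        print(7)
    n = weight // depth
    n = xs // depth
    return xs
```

5

Transformed code:
def work(xs):
    pairs = pairs - weight % 6
    pairs = print(0)
    weight = xs % n
    weight = n * 53
    pairs = n + 53
    if n >= 12:
        for n in weight:
            pairs = handle(xs) - n
            handle(38)
        if 25 < 30:
            log(2)
        else:
            process(15)
    else:
        print(7)
    n = weight // 53
    n = xs // 53
    return xs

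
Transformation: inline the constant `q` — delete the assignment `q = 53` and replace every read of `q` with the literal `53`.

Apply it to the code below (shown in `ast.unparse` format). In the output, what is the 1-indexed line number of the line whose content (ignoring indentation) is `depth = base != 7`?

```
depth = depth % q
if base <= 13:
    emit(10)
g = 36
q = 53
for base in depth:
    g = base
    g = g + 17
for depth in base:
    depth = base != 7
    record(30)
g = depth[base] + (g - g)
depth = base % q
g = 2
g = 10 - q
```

Transformed code:
depth = depth % 53
if base <= 13:
    emit(10)
g = 36
for base in depth:
    g = base
    g = g + 17
for depth in base:
    depth = base != 7
    record(30)
g = depth[base] + (g - g)
depth = base % 53
g = 2
g = 10 - 53

9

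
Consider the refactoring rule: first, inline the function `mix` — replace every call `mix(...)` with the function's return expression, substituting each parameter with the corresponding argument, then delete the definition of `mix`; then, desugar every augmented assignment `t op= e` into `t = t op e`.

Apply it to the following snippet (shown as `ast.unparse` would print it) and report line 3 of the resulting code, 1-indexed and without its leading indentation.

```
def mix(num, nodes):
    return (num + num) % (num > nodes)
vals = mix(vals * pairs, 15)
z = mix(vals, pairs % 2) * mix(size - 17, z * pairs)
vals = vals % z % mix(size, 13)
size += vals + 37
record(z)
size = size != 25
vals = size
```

Transformed code:
vals = (vals * pairs + vals * pairs) % (vals * pairs > 15)
z = (vals + vals) % (vals > pairs % 2) * ((size - 17 + (size - 17)) % (size - 17 > z * pairs))
vals = vals % z % ((size + size) % (size > 13))
size = size + (vals + 37)
record(z)
size = size != 25
vals = size

vals = vals % z % ((size + size) % (size > 13))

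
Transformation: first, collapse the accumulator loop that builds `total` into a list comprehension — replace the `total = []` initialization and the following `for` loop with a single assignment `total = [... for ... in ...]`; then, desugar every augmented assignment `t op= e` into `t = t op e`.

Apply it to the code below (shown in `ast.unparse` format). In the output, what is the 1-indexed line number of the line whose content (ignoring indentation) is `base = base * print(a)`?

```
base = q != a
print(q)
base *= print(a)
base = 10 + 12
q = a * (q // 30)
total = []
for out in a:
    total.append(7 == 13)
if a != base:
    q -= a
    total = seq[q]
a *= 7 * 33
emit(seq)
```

3

Transformed code:
base = q != a
print(q)
base = base * print(a)
base = 10 + 12
q = a * (q // 30)
total = [7 == 13 for out in a]
if a != base:
    q = q - a
    total = seq[q]
a = a * (7 * 33)
emit(seq)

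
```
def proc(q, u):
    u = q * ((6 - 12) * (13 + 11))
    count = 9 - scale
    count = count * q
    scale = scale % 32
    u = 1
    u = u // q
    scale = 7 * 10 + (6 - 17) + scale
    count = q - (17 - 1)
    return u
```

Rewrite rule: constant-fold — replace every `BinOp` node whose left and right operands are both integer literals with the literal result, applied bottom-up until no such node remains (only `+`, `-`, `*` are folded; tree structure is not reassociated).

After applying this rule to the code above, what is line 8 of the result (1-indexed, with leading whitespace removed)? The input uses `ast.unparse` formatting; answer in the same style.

Transformed code:
def proc(q, u):
    u = q * -144
    count = 9 - scale
    count = count * q
    scale = scale % 32
    u = 1
    u = u // q
    scale = 59 + scale
    count = q - 16
    return u

scale = 59 + scale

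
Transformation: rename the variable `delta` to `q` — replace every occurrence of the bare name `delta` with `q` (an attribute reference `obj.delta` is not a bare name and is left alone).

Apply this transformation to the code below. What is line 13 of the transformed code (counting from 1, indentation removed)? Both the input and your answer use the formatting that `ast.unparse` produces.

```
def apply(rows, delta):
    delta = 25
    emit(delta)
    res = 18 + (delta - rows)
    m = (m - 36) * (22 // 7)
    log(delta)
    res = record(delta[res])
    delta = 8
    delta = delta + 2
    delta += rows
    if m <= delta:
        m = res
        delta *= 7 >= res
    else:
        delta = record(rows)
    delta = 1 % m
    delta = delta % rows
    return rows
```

Transformed code:
def apply(rows, q):
    q = 25
    emit(q)
    res = 18 + (q - rows)
    m = (m - 36) * (22 // 7)
    log(q)
    res = record(q[res])
    q = 8
    q = q + 2
    q += rows
    if m <= q:
        m = res
        q *= 7 >= res
    else:
        q = record(rows)
    q = 1 % m
    q = q % rows
    return rows

q *= 7 >= res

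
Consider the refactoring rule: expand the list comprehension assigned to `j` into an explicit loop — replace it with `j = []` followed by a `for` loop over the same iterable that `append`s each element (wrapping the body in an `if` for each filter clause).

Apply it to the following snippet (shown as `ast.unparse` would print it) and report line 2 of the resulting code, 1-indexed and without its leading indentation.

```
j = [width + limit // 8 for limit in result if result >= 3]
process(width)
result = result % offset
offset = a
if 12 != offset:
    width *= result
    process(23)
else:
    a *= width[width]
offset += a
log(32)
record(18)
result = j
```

for limit in result:

Transformed code:
j = []
for limit in result:
    if result >= 3:
        j.append(width + limit // 8)
process(width)
result = result % offset
offset = a
if 12 != offset:
    width *= result
    process(23)
else:
    a *= width[width]
offset += a
log(32)
record(18)
result = j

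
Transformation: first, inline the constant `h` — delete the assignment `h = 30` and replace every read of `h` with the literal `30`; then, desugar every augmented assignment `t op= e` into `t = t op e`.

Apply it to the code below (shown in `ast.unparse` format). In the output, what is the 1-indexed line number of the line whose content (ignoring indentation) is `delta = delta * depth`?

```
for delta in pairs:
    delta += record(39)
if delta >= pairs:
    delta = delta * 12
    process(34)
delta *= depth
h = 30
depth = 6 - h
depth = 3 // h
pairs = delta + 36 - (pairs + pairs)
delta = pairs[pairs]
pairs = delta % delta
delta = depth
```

6

Transformed code:
for delta in pairs:
    delta = delta + record(39)
if delta >= pairs:
    delta = delta * 12
    process(34)
delta = delta * depth
depth = 6 - 30
depth = 3 // 30
pairs = delta + 36 - (pairs + pairs)
delta = pairs[pairs]
pairs = delta % delta
delta = depth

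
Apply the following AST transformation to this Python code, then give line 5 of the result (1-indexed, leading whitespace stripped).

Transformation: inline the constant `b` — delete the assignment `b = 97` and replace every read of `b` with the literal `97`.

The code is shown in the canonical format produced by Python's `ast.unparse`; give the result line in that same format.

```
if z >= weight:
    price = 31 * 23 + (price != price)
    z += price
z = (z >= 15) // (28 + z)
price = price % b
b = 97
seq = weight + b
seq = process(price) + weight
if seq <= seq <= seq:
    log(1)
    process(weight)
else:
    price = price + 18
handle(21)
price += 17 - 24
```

Transformed code:
if z >= weight:
    price = 31 * 23 + (price != price)
    z += price
z = (z >= 15) // (28 + z)
price = price % 97
seq = weight + 97
seq = process(price) + weight
if seq <= seq <= seq:
    log(1)
    process(weight)
else:
    price = price + 18
handle(21)
price += 17 - 24

price = price % 97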